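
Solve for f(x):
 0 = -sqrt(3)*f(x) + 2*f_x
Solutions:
 f(x) = C1*exp(sqrt(3)*x/2)


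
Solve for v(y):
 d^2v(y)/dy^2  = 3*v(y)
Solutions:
 v(y) = C1*exp(-sqrt(3)*y) + C2*exp(sqrt(3)*y)


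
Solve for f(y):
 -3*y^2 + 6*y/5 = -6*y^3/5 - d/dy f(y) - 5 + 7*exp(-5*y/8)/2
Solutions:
 f(y) = C1 - 3*y^4/10 + y^3 - 3*y^2/5 - 5*y - 28*exp(-5*y/8)/5


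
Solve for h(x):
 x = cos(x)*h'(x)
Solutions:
 h(x) = C1 + Integral(x/cos(x), x)


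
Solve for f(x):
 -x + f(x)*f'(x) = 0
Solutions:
 f(x) = -sqrt(C1 + x^2)
 f(x) = sqrt(C1 + x^2)


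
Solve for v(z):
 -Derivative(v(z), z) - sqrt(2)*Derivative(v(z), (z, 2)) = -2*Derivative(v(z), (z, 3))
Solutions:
 v(z) = C1 + C2*exp(z*(-sqrt(10) + sqrt(2))/4) + C3*exp(z*(sqrt(2) + sqrt(10))/4)


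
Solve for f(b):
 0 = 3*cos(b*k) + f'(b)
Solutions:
 f(b) = C1 - 3*sin(b*k)/k


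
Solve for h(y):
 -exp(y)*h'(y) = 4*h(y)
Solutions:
 h(y) = C1*exp(4*exp(-y))


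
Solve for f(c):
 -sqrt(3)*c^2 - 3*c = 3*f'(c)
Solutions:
 f(c) = C1 - sqrt(3)*c^3/9 - c^2/2


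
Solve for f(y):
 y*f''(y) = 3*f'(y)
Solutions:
 f(y) = C1 + C2*y^4


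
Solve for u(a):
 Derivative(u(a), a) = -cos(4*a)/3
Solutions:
 u(a) = C1 - sin(4*a)/12


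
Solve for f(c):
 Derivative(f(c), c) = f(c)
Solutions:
 f(c) = C1*exp(c)


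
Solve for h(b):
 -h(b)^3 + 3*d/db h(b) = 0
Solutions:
 h(b) = -sqrt(6)*sqrt(-1/(C1 + b))/2
 h(b) = sqrt(6)*sqrt(-1/(C1 + b))/2


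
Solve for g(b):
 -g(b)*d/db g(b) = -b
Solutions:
 g(b) = -sqrt(C1 + b^2)
 g(b) = sqrt(C1 + b^2)


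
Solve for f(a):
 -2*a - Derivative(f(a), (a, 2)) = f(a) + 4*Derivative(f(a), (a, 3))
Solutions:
 f(a) = C1*exp(a*(-2 + (12*sqrt(327) + 217)^(-1/3) + (12*sqrt(327) + 217)^(1/3))/24)*sin(sqrt(3)*a*(-(12*sqrt(327) + 217)^(1/3) + (12*sqrt(327) + 217)^(-1/3))/24) + C2*exp(a*(-2 + (12*sqrt(327) + 217)^(-1/3) + (12*sqrt(327) + 217)^(1/3))/24)*cos(sqrt(3)*a*(-(12*sqrt(327) + 217)^(1/3) + (12*sqrt(327) + 217)^(-1/3))/24) + C3*exp(-a*((12*sqrt(327) + 217)^(-1/3) + 1 + (12*sqrt(327) + 217)^(1/3))/12) - 2*a


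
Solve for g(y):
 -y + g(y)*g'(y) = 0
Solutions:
 g(y) = -sqrt(C1 + y^2)
 g(y) = sqrt(C1 + y^2)


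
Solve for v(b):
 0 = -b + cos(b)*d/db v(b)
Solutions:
 v(b) = C1 + Integral(b/cos(b), b)


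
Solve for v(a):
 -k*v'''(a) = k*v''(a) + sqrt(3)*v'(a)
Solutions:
 v(a) = C1 + C2*exp(a*(-1 + sqrt(k*(k - 4*sqrt(3)))/k)/2) + C3*exp(-a*(1 + sqrt(k*(k - 4*sqrt(3)))/k)/2)


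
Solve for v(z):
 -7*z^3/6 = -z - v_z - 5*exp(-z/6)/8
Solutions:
 v(z) = C1 + 7*z^4/24 - z^2/2 + 15*exp(-z/6)/4


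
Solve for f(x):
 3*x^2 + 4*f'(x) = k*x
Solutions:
 f(x) = C1 + k*x^2/8 - x^3/4


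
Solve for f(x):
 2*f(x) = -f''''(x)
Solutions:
 f(x) = (C1*sin(2^(3/4)*x/2) + C2*cos(2^(3/4)*x/2))*exp(-2^(3/4)*x/2) + (C3*sin(2^(3/4)*x/2) + C4*cos(2^(3/4)*x/2))*exp(2^(3/4)*x/2)


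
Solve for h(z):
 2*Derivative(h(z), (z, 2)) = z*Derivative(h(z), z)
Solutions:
 h(z) = C1 + C2*erfi(z/2)


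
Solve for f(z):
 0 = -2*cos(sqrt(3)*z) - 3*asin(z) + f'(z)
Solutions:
 f(z) = C1 + 3*z*asin(z) + 3*sqrt(1 - z^2) + 2*sqrt(3)*sin(sqrt(3)*z)/3


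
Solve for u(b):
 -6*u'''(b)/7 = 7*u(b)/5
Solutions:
 u(b) = C3*exp(-210^(2/3)*b/30) + (C1*sin(3^(1/6)*70^(2/3)*b/20) + C2*cos(3^(1/6)*70^(2/3)*b/20))*exp(210^(2/3)*b/60)


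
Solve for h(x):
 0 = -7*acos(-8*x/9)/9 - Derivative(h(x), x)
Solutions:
 h(x) = C1 - 7*x*acos(-8*x/9)/9 - 7*sqrt(81 - 64*x^2)/72


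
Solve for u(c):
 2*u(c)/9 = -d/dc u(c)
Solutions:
 u(c) = C1*exp(-2*c/9)


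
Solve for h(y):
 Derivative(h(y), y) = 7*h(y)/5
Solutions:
 h(y) = C1*exp(7*y/5)


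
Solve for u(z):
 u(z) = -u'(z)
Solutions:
 u(z) = C1*exp(-z)


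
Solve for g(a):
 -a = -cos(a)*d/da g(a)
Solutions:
 g(a) = C1 + Integral(a/cos(a), a)


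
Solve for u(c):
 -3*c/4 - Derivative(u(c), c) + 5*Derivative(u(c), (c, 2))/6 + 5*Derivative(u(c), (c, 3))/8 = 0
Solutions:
 u(c) = C1 + C2*exp(2*c*(-5 + sqrt(115))/15) + C3*exp(-2*c*(5 + sqrt(115))/15) - 3*c^2/8 - 5*c/8


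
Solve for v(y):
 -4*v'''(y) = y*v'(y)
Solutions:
 v(y) = C1 + Integral(C2*airyai(-2^(1/3)*y/2) + C3*airybi(-2^(1/3)*y/2), y)


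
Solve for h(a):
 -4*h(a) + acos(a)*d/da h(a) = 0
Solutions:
 h(a) = C1*exp(4*Integral(1/acos(a), a))


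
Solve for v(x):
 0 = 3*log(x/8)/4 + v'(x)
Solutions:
 v(x) = C1 - 3*x*log(x)/4 + 3*x/4 + 9*x*log(2)/4


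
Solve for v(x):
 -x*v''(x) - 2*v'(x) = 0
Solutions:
 v(x) = C1 + C2/x


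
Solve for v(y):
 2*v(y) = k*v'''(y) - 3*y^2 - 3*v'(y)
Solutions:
 v(y) = C1*exp(-y*((sqrt((1 - 1/k)/k^2) - 1/k)^(1/3) + 1/(k*(sqrt((1 - 1/k)/k^2) - 1/k)^(1/3)))) + C2*exp(y*((sqrt((1 - 1/k)/k^2) - 1/k)^(1/3)/2 - sqrt(3)*I*(sqrt((1 - 1/k)/k^2) - 1/k)^(1/3)/2 - 2/(k*(-1 + sqrt(3)*I)*(sqrt((1 - 1/k)/k^2) - 1/k)^(1/3)))) + C3*exp(y*((sqrt((1 - 1/k)/k^2) - 1/k)^(1/3)/2 + sqrt(3)*I*(sqrt((1 - 1/k)/k^2) - 1/k)^(1/3)/2 + 2/(k*(1 + sqrt(3)*I)*(sqrt((1 - 1/k)/k^2) - 1/k)^(1/3)))) - 3*y^2/2 + 9*y/2 - 27/4


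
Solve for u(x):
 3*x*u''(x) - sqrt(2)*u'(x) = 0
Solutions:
 u(x) = C1 + C2*x^(sqrt(2)/3 + 1)


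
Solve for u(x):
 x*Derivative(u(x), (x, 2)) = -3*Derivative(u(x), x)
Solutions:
 u(x) = C1 + C2/x^2


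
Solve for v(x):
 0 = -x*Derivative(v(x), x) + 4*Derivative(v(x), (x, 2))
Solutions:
 v(x) = C1 + C2*erfi(sqrt(2)*x/4)


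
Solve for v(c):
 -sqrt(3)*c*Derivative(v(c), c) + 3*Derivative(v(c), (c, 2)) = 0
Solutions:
 v(c) = C1 + C2*erfi(sqrt(2)*3^(3/4)*c/6)


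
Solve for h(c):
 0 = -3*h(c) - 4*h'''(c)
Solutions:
 h(c) = C3*exp(-6^(1/3)*c/2) + (C1*sin(2^(1/3)*3^(5/6)*c/4) + C2*cos(2^(1/3)*3^(5/6)*c/4))*exp(6^(1/3)*c/4)


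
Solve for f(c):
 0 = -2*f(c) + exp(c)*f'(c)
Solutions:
 f(c) = C1*exp(-2*exp(-c))


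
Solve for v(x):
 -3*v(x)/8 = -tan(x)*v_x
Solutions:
 v(x) = C1*sin(x)^(3/8)


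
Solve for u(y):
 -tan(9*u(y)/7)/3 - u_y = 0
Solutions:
 u(y) = -7*asin(C1*exp(-3*y/7))/9 + 7*pi/9
 u(y) = 7*asin(C1*exp(-3*y/7))/9


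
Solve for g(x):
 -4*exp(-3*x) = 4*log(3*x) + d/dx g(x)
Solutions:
 g(x) = C1 - 4*x*log(x) + 4*x*(1 - log(3)) + 4*exp(-3*x)/3


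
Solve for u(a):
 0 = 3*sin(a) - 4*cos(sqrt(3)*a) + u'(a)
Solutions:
 u(a) = C1 + 4*sqrt(3)*sin(sqrt(3)*a)/3 + 3*cos(a)


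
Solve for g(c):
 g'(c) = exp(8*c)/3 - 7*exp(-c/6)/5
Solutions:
 g(c) = C1 + exp(8*c)/24 + 42*exp(-c/6)/5


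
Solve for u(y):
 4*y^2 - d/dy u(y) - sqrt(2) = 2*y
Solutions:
 u(y) = C1 + 4*y^3/3 - y^2 - sqrt(2)*y


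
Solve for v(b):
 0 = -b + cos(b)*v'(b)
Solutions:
 v(b) = C1 + Integral(b/cos(b), b)


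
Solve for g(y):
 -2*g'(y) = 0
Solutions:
 g(y) = C1


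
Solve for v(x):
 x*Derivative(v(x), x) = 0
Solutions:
 v(x) = C1


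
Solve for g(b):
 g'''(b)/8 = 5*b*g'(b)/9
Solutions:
 g(b) = C1 + Integral(C2*airyai(2*15^(1/3)*b/3) + C3*airybi(2*15^(1/3)*b/3), b)


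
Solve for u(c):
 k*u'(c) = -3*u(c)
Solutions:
 u(c) = C1*exp(-3*c/k)


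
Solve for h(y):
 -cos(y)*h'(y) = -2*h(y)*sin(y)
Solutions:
 h(y) = C1/cos(y)^2


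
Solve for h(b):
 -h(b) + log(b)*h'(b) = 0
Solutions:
 h(b) = C1*exp(li(b))


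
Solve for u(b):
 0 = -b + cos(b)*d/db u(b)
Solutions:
 u(b) = C1 + Integral(b/cos(b), b)


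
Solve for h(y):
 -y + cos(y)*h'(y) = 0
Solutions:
 h(y) = C1 + Integral(y/cos(y), y)


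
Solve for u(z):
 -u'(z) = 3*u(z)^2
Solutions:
 u(z) = 1/(C1 + 3*z)


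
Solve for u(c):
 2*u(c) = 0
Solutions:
 u(c) = 0


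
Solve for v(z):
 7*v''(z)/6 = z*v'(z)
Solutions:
 v(z) = C1 + C2*erfi(sqrt(21)*z/7)


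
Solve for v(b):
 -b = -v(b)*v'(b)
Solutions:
 v(b) = -sqrt(C1 + b^2)
 v(b) = sqrt(C1 + b^2)


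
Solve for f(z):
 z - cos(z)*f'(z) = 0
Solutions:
 f(z) = C1 + Integral(z/cos(z), z)


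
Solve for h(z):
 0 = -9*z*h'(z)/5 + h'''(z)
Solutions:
 h(z) = C1 + Integral(C2*airyai(15^(2/3)*z/5) + C3*airybi(15^(2/3)*z/5), z)


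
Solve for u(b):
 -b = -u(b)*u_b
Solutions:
 u(b) = -sqrt(C1 + b^2)
 u(b) = sqrt(C1 + b^2)


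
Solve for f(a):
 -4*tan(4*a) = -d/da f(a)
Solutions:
 f(a) = C1 - log(cos(4*a))


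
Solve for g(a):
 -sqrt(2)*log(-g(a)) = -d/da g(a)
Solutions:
 -li(-g(a)) = C1 + sqrt(2)*a


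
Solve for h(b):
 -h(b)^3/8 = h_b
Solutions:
 h(b) = -2*sqrt(-1/(C1 - b))
 h(b) = 2*sqrt(-1/(C1 - b))


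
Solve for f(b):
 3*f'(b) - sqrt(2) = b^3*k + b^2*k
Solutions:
 f(b) = C1 + b^4*k/12 + b^3*k/9 + sqrt(2)*b/3


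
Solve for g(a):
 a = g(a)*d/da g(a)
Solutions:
 g(a) = -sqrt(C1 + a^2)
 g(a) = sqrt(C1 + a^2)


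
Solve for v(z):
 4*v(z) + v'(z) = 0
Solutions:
 v(z) = C1*exp(-4*z)


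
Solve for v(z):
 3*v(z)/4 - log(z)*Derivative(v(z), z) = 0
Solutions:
 v(z) = C1*exp(3*li(z)/4)


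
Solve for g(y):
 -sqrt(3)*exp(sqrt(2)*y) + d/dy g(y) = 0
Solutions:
 g(y) = C1 + sqrt(6)*exp(sqrt(2)*y)/2


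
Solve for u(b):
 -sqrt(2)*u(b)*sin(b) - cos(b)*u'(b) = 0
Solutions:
 u(b) = C1*cos(b)^(sqrt(2))


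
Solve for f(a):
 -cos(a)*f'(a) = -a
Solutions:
 f(a) = C1 + Integral(a/cos(a), a)


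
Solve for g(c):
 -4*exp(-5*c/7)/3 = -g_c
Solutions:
 g(c) = C1 - 28*exp(-5*c/7)/15


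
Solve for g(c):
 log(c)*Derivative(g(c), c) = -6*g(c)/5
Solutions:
 g(c) = C1*exp(-6*li(c)/5)


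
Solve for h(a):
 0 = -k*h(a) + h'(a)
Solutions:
 h(a) = C1*exp(a*k)


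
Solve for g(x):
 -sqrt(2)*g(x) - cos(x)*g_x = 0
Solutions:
 g(x) = C1*(sin(x) - 1)^(sqrt(2)/2)/(sin(x) + 1)^(sqrt(2)/2)


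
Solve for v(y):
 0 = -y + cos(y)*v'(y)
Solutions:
 v(y) = C1 + Integral(y/cos(y), y)


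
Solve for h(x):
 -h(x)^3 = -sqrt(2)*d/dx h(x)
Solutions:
 h(x) = -sqrt(-1/(C1 + sqrt(2)*x))
 h(x) = sqrt(-1/(C1 + sqrt(2)*x))


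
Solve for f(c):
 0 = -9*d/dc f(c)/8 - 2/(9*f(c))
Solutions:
 f(c) = -sqrt(C1 - 32*c)/9
 f(c) = sqrt(C1 - 32*c)/9


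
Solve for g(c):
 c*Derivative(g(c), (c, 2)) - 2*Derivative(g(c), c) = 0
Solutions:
 g(c) = C1 + C2*c^3


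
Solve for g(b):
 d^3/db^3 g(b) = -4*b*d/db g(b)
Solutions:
 g(b) = C1 + Integral(C2*airyai(-2^(2/3)*b) + C3*airybi(-2^(2/3)*b), b)


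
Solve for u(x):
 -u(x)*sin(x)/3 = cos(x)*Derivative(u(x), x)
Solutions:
 u(x) = C1*cos(x)^(1/3)


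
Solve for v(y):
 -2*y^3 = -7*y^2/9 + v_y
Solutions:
 v(y) = C1 - y^4/2 + 7*y^3/27


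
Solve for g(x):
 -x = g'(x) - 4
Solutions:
 g(x) = C1 - x^2/2 + 4*x


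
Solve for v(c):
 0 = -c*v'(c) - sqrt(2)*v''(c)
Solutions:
 v(c) = C1 + C2*erf(2^(1/4)*c/2)


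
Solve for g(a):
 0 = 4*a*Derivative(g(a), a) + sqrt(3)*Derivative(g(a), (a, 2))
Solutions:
 g(a) = C1 + C2*erf(sqrt(2)*3^(3/4)*a/3)


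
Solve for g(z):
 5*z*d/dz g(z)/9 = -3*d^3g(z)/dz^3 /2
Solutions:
 g(z) = C1 + Integral(C2*airyai(-10^(1/3)*z/3) + C3*airybi(-10^(1/3)*z/3), z)


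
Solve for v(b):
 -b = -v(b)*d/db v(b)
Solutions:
 v(b) = -sqrt(C1 + b^2)
 v(b) = sqrt(C1 + b^2)


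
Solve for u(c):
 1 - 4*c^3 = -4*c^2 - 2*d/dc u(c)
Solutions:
 u(c) = C1 + c^4/2 - 2*c^3/3 - c/2


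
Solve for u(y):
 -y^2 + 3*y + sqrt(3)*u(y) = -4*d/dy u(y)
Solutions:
 u(y) = C1*exp(-sqrt(3)*y/4) + sqrt(3)*y^2/3 - 8*y/3 - sqrt(3)*y + 4 + 32*sqrt(3)/9


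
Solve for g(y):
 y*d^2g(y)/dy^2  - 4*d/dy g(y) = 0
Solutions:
 g(y) = C1 + C2*y^5


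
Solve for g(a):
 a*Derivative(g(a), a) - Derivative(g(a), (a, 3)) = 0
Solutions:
 g(a) = C1 + Integral(C2*airyai(a) + C3*airybi(a), a)


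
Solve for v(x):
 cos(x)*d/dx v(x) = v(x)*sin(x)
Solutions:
 v(x) = C1/cos(x)


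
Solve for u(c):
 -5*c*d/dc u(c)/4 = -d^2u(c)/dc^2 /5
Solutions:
 u(c) = C1 + C2*erfi(5*sqrt(2)*c/4)


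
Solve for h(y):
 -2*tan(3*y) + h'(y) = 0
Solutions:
 h(y) = C1 - 2*log(cos(3*y))/3


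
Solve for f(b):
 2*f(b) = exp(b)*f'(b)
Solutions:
 f(b) = C1*exp(-2*exp(-b))


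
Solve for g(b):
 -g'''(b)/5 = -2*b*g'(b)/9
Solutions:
 g(b) = C1 + Integral(C2*airyai(30^(1/3)*b/3) + C3*airybi(30^(1/3)*b/3), b)


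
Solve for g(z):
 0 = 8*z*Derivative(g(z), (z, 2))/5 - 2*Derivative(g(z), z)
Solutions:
 g(z) = C1 + C2*z^(9/4)


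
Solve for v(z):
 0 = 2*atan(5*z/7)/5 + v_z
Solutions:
 v(z) = C1 - 2*z*atan(5*z/7)/5 + 7*log(25*z^2 + 49)/25


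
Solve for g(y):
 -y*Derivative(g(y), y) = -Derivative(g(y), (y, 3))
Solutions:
 g(y) = C1 + Integral(C2*airyai(y) + C3*airybi(y), y)


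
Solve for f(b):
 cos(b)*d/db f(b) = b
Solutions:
 f(b) = C1 + Integral(b/cos(b), b)


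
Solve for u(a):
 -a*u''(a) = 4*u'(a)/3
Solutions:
 u(a) = C1 + C2/a^(1/3)


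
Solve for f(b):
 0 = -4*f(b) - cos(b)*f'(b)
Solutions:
 f(b) = C1*(sin(b)^2 - 2*sin(b) + 1)/(sin(b)^2 + 2*sin(b) + 1)


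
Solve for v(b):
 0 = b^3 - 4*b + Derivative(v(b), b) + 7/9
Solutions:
 v(b) = C1 - b^4/4 + 2*b^2 - 7*b/9


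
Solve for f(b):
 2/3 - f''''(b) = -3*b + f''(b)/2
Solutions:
 f(b) = C1 + C2*b + C3*sin(sqrt(2)*b/2) + C4*cos(sqrt(2)*b/2) + b^3 + 2*b^2/3


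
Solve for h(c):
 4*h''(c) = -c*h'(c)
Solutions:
 h(c) = C1 + C2*erf(sqrt(2)*c/4)


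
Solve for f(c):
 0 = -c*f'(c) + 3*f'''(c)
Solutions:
 f(c) = C1 + Integral(C2*airyai(3^(2/3)*c/3) + C3*airybi(3^(2/3)*c/3), c)


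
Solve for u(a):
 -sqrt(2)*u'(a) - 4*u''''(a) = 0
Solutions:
 u(a) = C1 + C4*exp(-sqrt(2)*a/2) + (C2*sin(sqrt(6)*a/4) + C3*cos(sqrt(6)*a/4))*exp(sqrt(2)*a/4)


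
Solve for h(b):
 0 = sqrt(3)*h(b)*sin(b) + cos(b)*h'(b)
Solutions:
 h(b) = C1*cos(b)^(sqrt(3))


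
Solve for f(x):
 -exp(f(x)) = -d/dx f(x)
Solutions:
 f(x) = log(-1/(C1 + x))


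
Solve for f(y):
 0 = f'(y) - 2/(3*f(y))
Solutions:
 f(y) = -sqrt(C1 + 12*y)/3
 f(y) = sqrt(C1 + 12*y)/3


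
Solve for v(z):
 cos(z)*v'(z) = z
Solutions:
 v(z) = C1 + Integral(z/cos(z), z)


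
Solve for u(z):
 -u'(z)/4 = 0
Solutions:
 u(z) = C1


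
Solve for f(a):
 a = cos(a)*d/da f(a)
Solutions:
 f(a) = C1 + Integral(a/cos(a), a)


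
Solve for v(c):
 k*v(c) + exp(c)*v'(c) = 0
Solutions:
 v(c) = C1*exp(k*exp(-c))


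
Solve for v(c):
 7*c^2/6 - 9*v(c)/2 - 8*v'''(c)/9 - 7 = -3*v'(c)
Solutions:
 v(c) = C1*exp(3*2^(1/3)*c*(2^(1/3)/(sqrt(7) + 3)^(1/3) + (sqrt(7) + 3)^(1/3))/8)*sin(3*2^(1/3)*sqrt(3)*c*(-(sqrt(7) + 3)^(1/3) + 2^(1/3)/(sqrt(7) + 3)^(1/3))/8) + C2*exp(3*2^(1/3)*c*(2^(1/3)/(sqrt(7) + 3)^(1/3) + (sqrt(7) + 3)^(1/3))/8)*cos(3*2^(1/3)*sqrt(3)*c*(-(sqrt(7) + 3)^(1/3) + 2^(1/3)/(sqrt(7) + 3)^(1/3))/8) + C3*exp(-3*2^(1/3)*c*(2^(1/3)/(sqrt(7) + 3)^(1/3) + (sqrt(7) + 3)^(1/3))/4) + 7*c^2/27 + 28*c/81 - 322/243


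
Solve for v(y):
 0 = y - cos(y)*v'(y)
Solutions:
 v(y) = C1 + Integral(y/cos(y), y)


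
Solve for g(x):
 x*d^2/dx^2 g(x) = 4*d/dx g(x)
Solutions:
 g(x) = C1 + C2*x^5


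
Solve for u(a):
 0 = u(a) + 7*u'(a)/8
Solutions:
 u(a) = C1*exp(-8*a/7)


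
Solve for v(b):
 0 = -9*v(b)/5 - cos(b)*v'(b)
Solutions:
 v(b) = C1*(sin(b) - 1)^(9/10)/(sin(b) + 1)^(9/10)


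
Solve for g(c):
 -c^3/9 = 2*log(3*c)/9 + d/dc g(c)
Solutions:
 g(c) = C1 - c^4/36 - 2*c*log(c)/9 - 2*c*log(3)/9 + 2*c/9


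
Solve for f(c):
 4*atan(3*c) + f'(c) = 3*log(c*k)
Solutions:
 f(c) = C1 + 3*c*log(c*k) - 4*c*atan(3*c) - 3*c + 2*log(9*c^2 + 1)/3


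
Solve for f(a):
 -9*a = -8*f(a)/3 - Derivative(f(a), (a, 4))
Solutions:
 f(a) = 27*a/8 + (C1*sin(2^(1/4)*3^(3/4)*a/3) + C2*cos(2^(1/4)*3^(3/4)*a/3))*exp(-2^(1/4)*3^(3/4)*a/3) + (C3*sin(2^(1/4)*3^(3/4)*a/3) + C4*cos(2^(1/4)*3^(3/4)*a/3))*exp(2^(1/4)*3^(3/4)*a/3)


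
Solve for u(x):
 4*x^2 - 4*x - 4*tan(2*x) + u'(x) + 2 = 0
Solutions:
 u(x) = C1 - 4*x^3/3 + 2*x^2 - 2*x - 2*log(cos(2*x))


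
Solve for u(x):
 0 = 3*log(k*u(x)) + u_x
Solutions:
 li(k*u(x))/k = C1 - 3*x


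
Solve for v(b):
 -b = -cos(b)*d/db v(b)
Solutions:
 v(b) = C1 + Integral(b/cos(b), b)


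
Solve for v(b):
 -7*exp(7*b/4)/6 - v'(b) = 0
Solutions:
 v(b) = C1 - 2*exp(7*b/4)/3


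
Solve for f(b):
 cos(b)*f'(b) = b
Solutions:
 f(b) = C1 + Integral(b/cos(b), b)


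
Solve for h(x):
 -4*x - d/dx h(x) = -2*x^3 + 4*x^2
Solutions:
 h(x) = C1 + x^4/2 - 4*x^3/3 - 2*x^2


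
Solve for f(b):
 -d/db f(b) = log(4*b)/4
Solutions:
 f(b) = C1 - b*log(b)/4 - b*log(2)/2 + b/4


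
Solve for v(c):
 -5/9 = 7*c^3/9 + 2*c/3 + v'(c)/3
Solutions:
 v(c) = C1 - 7*c^4/12 - c^2 - 5*c/3


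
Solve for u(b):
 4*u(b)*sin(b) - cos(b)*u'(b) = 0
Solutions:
 u(b) = C1/cos(b)^4


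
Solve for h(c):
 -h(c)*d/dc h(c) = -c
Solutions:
 h(c) = -sqrt(C1 + c^2)
 h(c) = sqrt(C1 + c^2)


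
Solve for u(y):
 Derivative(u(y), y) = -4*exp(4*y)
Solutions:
 u(y) = C1 - exp(4*y)


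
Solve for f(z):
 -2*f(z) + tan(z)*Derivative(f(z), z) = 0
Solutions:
 f(z) = C1*sin(z)^2


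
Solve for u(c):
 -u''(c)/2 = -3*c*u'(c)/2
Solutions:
 u(c) = C1 + C2*erfi(sqrt(6)*c/2)


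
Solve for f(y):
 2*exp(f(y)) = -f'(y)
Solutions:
 f(y) = log(1/(C1 + 2*y))


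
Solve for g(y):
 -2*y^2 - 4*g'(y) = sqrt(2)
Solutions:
 g(y) = C1 - y^3/6 - sqrt(2)*y/4


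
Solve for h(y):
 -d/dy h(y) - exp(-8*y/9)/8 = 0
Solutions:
 h(y) = C1 + 9*exp(-8*y/9)/64


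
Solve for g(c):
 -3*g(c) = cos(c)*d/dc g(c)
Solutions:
 g(c) = C1*(sin(c) - 1)^(3/2)/(sin(c) + 1)^(3/2)


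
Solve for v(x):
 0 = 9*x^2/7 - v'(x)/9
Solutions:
 v(x) = C1 + 27*x^3/7


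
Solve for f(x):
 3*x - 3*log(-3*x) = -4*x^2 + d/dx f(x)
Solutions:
 f(x) = C1 + 4*x^3/3 + 3*x^2/2 - 3*x*log(-x) + 3*x*(1 - log(3))


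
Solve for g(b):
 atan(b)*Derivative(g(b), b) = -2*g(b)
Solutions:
 g(b) = C1*exp(-2*Integral(1/atan(b), b))


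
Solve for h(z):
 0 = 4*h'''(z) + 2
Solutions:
 h(z) = C1 + C2*z + C3*z^2 - z^3/12


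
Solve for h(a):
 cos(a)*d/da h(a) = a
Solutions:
 h(a) = C1 + Integral(a/cos(a), a)


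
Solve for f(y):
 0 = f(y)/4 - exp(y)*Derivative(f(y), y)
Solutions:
 f(y) = C1*exp(-exp(-y)/4)


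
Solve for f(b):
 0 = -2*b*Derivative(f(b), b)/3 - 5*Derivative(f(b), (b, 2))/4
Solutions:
 f(b) = C1 + C2*erf(2*sqrt(15)*b/15)


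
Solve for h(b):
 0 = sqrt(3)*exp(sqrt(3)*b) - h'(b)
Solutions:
 h(b) = C1 + exp(sqrt(3)*b)


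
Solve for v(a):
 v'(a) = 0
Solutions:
 v(a) = C1


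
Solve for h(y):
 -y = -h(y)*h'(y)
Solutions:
 h(y) = -sqrt(C1 + y^2)
 h(y) = sqrt(C1 + y^2)


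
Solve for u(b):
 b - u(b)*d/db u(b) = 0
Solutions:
 u(b) = -sqrt(C1 + b^2)
 u(b) = sqrt(C1 + b^2)


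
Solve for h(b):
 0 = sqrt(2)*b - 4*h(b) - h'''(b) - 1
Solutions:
 h(b) = C3*exp(-2^(2/3)*b) + sqrt(2)*b/4 + (C1*sin(2^(2/3)*sqrt(3)*b/2) + C2*cos(2^(2/3)*sqrt(3)*b/2))*exp(2^(2/3)*b/2) - 1/4


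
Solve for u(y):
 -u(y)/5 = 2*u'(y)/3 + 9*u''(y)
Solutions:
 u(y) = (C1*sin(2*sqrt(95)*y/135) + C2*cos(2*sqrt(95)*y/135))*exp(-y/27)


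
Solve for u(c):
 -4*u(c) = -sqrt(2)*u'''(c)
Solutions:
 u(c) = C3*exp(sqrt(2)*c) + (C1*sin(sqrt(6)*c/2) + C2*cos(sqrt(6)*c/2))*exp(-sqrt(2)*c/2)


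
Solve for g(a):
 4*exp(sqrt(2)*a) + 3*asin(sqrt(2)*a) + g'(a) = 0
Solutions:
 g(a) = C1 - 3*a*asin(sqrt(2)*a) - 3*sqrt(2)*sqrt(1 - 2*a^2)/2 - 2*sqrt(2)*exp(sqrt(2)*a)


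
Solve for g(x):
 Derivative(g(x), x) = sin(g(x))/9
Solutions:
 -x/9 + log(cos(g(x)) - 1)/2 - log(cos(g(x)) + 1)/2 = C1


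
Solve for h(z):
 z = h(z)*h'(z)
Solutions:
 h(z) = -sqrt(C1 + z^2)
 h(z) = sqrt(C1 + z^2)


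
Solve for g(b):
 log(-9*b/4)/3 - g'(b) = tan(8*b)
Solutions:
 g(b) = C1 + b*log(-b)/3 - 2*b*log(2)/3 - b/3 + 2*b*log(3)/3 + log(cos(8*b))/8


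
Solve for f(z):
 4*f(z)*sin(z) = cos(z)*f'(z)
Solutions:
 f(z) = C1/cos(z)^4


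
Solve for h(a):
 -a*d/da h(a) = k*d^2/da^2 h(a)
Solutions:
 h(a) = C1 + C2*sqrt(k)*erf(sqrt(2)*a*sqrt(1/k)/2)


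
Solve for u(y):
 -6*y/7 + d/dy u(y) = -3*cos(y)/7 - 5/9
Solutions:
 u(y) = C1 + 3*y^2/7 - 5*y/9 - 3*sin(y)/7


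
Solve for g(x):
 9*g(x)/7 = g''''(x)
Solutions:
 g(x) = C1*exp(-sqrt(3)*7^(3/4)*x/7) + C2*exp(sqrt(3)*7^(3/4)*x/7) + C3*sin(sqrt(3)*7^(3/4)*x/7) + C4*cos(sqrt(3)*7^(3/4)*x/7)


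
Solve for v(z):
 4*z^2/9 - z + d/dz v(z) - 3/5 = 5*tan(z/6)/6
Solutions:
 v(z) = C1 - 4*z^3/27 + z^2/2 + 3*z/5 - 5*log(cos(z/6))


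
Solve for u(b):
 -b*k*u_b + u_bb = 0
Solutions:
 u(b) = Piecewise((-sqrt(2)*sqrt(pi)*C1*erf(sqrt(2)*b*sqrt(-k)/2)/(2*sqrt(-k)) - C2, (k > 0) | (k < 0)), (-C1*b - C2, True))


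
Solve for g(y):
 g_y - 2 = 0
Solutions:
 g(y) = C1 + 2*y


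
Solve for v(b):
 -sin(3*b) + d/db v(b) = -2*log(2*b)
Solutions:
 v(b) = C1 - 2*b*log(b) - 2*b*log(2) + 2*b - cos(3*b)/3


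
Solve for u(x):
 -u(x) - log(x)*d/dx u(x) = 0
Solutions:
 u(x) = C1*exp(-li(x))


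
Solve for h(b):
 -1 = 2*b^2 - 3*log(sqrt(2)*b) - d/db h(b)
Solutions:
 h(b) = C1 + 2*b^3/3 - 3*b*log(b) - 3*b*log(2)/2 + 4*b


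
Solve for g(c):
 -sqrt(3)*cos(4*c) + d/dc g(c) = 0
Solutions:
 g(c) = C1 + sqrt(3)*sin(4*c)/4


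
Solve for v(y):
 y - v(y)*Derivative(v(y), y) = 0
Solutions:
 v(y) = -sqrt(C1 + y^2)
 v(y) = sqrt(C1 + y^2)


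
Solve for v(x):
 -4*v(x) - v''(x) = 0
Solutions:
 v(x) = C1*sin(2*x) + C2*cos(2*x)


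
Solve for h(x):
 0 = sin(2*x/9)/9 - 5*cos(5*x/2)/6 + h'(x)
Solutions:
 h(x) = C1 + sin(5*x/2)/3 + cos(2*x/9)/2


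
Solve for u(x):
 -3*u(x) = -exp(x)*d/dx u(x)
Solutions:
 u(x) = C1*exp(-3*exp(-x))


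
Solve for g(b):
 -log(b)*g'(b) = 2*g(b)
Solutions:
 g(b) = C1*exp(-2*li(b))


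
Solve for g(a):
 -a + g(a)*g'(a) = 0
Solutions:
 g(a) = -sqrt(C1 + a^2)
 g(a) = sqrt(C1 + a^2)


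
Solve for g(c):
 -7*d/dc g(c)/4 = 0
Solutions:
 g(c) = C1


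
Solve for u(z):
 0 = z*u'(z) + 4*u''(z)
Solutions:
 u(z) = C1 + C2*erf(sqrt(2)*z/4)


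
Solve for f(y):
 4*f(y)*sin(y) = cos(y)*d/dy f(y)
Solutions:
 f(y) = C1/cos(y)^4


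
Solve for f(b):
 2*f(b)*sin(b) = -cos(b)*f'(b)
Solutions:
 f(b) = C1*cos(b)^2


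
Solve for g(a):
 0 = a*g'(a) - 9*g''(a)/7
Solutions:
 g(a) = C1 + C2*erfi(sqrt(14)*a/6)


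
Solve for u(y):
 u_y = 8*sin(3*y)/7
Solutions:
 u(y) = C1 - 8*cos(3*y)/21


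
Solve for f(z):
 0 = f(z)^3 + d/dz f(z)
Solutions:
 f(z) = -sqrt(2)*sqrt(-1/(C1 - z))/2
 f(z) = sqrt(2)*sqrt(-1/(C1 - z))/2


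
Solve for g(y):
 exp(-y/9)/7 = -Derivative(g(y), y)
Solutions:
 g(y) = C1 + 9*exp(-y/9)/7


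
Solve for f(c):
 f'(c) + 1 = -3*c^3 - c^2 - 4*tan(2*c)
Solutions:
 f(c) = C1 - 3*c^4/4 - c^3/3 - c + 2*log(cos(2*c))


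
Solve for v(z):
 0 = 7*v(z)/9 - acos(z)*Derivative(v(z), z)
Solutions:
 v(z) = C1*exp(7*Integral(1/acos(z), z)/9)


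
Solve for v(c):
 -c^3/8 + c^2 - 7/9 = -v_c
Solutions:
 v(c) = C1 + c^4/32 - c^3/3 + 7*c/9


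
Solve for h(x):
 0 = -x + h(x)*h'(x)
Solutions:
 h(x) = -sqrt(C1 + x^2)
 h(x) = sqrt(C1 + x^2)


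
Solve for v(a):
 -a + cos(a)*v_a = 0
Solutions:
 v(a) = C1 + Integral(a/cos(a), a)


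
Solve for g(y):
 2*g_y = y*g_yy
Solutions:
 g(y) = C1 + C2*y^3


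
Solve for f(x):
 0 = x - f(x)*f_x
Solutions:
 f(x) = -sqrt(C1 + x^2)
 f(x) = sqrt(C1 + x^2)


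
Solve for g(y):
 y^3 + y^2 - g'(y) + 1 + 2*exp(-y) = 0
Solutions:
 g(y) = C1 + y^4/4 + y^3/3 + y - 2*exp(-y)


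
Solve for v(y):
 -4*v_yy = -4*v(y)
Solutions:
 v(y) = C1*exp(-y) + C2*exp(y)


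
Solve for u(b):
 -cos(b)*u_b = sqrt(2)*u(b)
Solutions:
 u(b) = C1*(sin(b) - 1)^(sqrt(2)/2)/(sin(b) + 1)^(sqrt(2)/2)


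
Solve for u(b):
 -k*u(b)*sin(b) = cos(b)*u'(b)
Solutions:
 u(b) = C1*exp(k*log(cos(b)))


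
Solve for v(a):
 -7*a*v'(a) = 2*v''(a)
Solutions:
 v(a) = C1 + C2*erf(sqrt(7)*a/2)


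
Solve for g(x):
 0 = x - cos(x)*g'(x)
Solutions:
 g(x) = C1 + Integral(x/cos(x), x)


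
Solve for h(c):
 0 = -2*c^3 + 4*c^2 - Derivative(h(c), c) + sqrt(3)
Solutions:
 h(c) = C1 - c^4/2 + 4*c^3/3 + sqrt(3)*c


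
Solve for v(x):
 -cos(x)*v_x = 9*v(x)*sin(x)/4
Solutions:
 v(x) = C1*cos(x)^(9/4)


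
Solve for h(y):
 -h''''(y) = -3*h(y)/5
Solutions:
 h(y) = C1*exp(-3^(1/4)*5^(3/4)*y/5) + C2*exp(3^(1/4)*5^(3/4)*y/5) + C3*sin(3^(1/4)*5^(3/4)*y/5) + C4*cos(3^(1/4)*5^(3/4)*y/5)


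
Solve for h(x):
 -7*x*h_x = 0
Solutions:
 h(x) = C1


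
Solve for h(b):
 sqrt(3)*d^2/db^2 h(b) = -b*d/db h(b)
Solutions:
 h(b) = C1 + C2*erf(sqrt(2)*3^(3/4)*b/6)


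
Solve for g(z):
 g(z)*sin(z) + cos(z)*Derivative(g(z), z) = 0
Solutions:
 g(z) = C1*cos(z)


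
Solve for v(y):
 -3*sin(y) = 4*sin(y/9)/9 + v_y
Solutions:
 v(y) = C1 + 4*cos(y/9) + 3*cos(y)


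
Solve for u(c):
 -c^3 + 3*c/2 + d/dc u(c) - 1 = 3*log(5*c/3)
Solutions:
 u(c) = C1 + c^4/4 - 3*c^2/4 + 3*c*log(c) - 3*c*log(3) - 2*c + 3*c*log(5)


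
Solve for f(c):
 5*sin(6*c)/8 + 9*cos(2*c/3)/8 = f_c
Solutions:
 f(c) = C1 + 27*sin(2*c/3)/16 - 5*cos(6*c)/48


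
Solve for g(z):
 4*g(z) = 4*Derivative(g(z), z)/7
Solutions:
 g(z) = C1*exp(7*z)


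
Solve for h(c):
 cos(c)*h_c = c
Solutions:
 h(c) = C1 + Integral(c/cos(c), c)


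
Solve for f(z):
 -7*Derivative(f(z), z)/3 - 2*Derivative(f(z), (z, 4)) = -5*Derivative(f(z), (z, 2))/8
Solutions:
 f(z) = C1 + C2*exp(3^(1/3)*z*(5*3^(1/3)/(sqrt(112521) + 336)^(1/3) + (sqrt(112521) + 336)^(1/3))/24)*sin(3^(1/6)*z*(-3^(2/3)*(sqrt(112521) + 336)^(1/3) + 15/(sqrt(112521) + 336)^(1/3))/24) + C3*exp(3^(1/3)*z*(5*3^(1/3)/(sqrt(112521) + 336)^(1/3) + (sqrt(112521) + 336)^(1/3))/24)*cos(3^(1/6)*z*(-3^(2/3)*(sqrt(112521) + 336)^(1/3) + 15/(sqrt(112521) + 336)^(1/3))/24) + C4*exp(-3^(1/3)*z*(5*3^(1/3)/(sqrt(112521) + 336)^(1/3) + (sqrt(112521) + 336)^(1/3))/12)


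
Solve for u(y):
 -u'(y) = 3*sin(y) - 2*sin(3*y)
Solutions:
 u(y) = C1 + 3*cos(y) - 2*cos(3*y)/3


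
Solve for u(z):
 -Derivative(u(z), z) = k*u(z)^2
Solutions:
 u(z) = 1/(C1 + k*z)


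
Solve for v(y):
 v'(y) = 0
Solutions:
 v(y) = C1


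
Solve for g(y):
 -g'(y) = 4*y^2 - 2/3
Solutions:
 g(y) = C1 - 4*y^3/3 + 2*y/3


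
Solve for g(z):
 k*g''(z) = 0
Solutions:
 g(z) = C1 + C2*z


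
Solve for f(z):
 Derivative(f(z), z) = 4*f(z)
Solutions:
 f(z) = C1*exp(4*z)


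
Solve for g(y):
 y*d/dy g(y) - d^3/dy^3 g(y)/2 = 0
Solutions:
 g(y) = C1 + Integral(C2*airyai(2^(1/3)*y) + C3*airybi(2^(1/3)*y), y)


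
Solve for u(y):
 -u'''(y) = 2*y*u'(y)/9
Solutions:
 u(y) = C1 + Integral(C2*airyai(-6^(1/3)*y/3) + C3*airybi(-6^(1/3)*y/3), y)


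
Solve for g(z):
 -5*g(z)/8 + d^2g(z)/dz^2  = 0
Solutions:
 g(z) = C1*exp(-sqrt(10)*z/4) + C2*exp(sqrt(10)*z/4)


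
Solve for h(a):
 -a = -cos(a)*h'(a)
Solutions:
 h(a) = C1 + Integral(a/cos(a), a)


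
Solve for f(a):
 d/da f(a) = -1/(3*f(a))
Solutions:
 f(a) = -sqrt(C1 - 6*a)/3
 f(a) = sqrt(C1 - 6*a)/3


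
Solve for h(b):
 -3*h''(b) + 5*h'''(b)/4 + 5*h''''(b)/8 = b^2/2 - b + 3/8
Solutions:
 h(b) = C1 + C2*b + C3*exp(-b*(1 + sqrt(145)/5)) + C4*exp(b*(-1 + sqrt(145)/5)) - b^4/72 + 7*b^3/216 - 49*b^2/864


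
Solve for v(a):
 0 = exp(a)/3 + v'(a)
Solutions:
 v(a) = C1 - exp(a)/3


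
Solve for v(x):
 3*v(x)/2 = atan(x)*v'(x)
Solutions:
 v(x) = C1*exp(3*Integral(1/atan(x), x)/2)


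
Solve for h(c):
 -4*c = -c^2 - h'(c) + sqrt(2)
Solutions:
 h(c) = C1 - c^3/3 + 2*c^2 + sqrt(2)*c


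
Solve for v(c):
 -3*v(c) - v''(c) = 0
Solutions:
 v(c) = C1*sin(sqrt(3)*c) + C2*cos(sqrt(3)*c)


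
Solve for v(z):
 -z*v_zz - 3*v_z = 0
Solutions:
 v(z) = C1 + C2/z^2


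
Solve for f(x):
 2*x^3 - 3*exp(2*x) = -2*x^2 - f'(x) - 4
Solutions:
 f(x) = C1 - x^4/2 - 2*x^3/3 - 4*x + 3*exp(2*x)/2


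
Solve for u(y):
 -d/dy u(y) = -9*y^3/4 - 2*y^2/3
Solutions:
 u(y) = C1 + 9*y^4/16 + 2*y^3/9


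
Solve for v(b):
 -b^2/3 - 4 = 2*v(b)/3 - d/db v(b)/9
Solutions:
 v(b) = C1*exp(6*b) - b^2/2 - b/6 - 217/36


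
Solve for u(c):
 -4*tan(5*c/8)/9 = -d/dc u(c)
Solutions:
 u(c) = C1 - 32*log(cos(5*c/8))/45


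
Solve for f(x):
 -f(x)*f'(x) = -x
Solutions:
 f(x) = -sqrt(C1 + x^2)
 f(x) = sqrt(C1 + x^2)


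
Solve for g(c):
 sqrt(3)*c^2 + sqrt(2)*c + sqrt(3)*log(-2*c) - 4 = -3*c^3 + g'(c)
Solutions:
 g(c) = C1 + 3*c^4/4 + sqrt(3)*c^3/3 + sqrt(2)*c^2/2 + sqrt(3)*c*log(-c) + c*(-4 - sqrt(3) + sqrt(3)*log(2))


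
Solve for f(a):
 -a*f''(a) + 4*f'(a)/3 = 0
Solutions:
 f(a) = C1 + C2*a^(7/3)


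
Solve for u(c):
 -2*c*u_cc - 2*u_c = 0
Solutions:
 u(c) = C1 + C2*log(c)


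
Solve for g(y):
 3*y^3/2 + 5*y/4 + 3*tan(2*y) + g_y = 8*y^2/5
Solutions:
 g(y) = C1 - 3*y^4/8 + 8*y^3/15 - 5*y^2/8 + 3*log(cos(2*y))/2


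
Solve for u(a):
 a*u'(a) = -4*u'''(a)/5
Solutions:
 u(a) = C1 + Integral(C2*airyai(-10^(1/3)*a/2) + C3*airybi(-10^(1/3)*a/2), a)


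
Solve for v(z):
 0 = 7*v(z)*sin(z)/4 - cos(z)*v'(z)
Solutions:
 v(z) = C1/cos(z)^(7/4)


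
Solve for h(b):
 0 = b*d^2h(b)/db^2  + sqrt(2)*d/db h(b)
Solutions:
 h(b) = C1 + C2*b^(1 - sqrt(2))


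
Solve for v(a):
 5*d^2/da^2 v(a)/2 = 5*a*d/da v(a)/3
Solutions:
 v(a) = C1 + C2*erfi(sqrt(3)*a/3)


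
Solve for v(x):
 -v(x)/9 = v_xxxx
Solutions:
 v(x) = (C1*sin(sqrt(6)*x/6) + C2*cos(sqrt(6)*x/6))*exp(-sqrt(6)*x/6) + (C3*sin(sqrt(6)*x/6) + C4*cos(sqrt(6)*x/6))*exp(sqrt(6)*x/6)


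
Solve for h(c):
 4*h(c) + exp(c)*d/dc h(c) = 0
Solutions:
 h(c) = C1*exp(4*exp(-c))


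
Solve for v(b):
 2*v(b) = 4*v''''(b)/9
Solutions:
 v(b) = C1*exp(-2^(3/4)*sqrt(3)*b/2) + C2*exp(2^(3/4)*sqrt(3)*b/2) + C3*sin(2^(3/4)*sqrt(3)*b/2) + C4*cos(2^(3/4)*sqrt(3)*b/2)


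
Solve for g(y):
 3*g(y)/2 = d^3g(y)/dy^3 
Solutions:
 g(y) = C3*exp(2^(2/3)*3^(1/3)*y/2) + (C1*sin(2^(2/3)*3^(5/6)*y/4) + C2*cos(2^(2/3)*3^(5/6)*y/4))*exp(-2^(2/3)*3^(1/3)*y/4)


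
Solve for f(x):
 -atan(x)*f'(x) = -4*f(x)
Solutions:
 f(x) = C1*exp(4*Integral(1/atan(x), x))


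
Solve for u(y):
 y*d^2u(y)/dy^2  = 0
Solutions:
 u(y) = C1 + C2*y


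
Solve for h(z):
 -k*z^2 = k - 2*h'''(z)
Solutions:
 h(z) = C1 + C2*z + C3*z^2 + k*z^5/120 + k*z^3/12


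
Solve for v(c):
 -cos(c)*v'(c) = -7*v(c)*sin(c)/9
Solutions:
 v(c) = C1/cos(c)^(7/9)


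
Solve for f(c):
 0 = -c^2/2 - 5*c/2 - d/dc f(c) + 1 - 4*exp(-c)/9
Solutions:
 f(c) = C1 - c^3/6 - 5*c^2/4 + c + 4*exp(-c)/9


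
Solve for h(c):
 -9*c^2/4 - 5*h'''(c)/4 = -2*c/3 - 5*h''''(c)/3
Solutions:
 h(c) = C1 + C2*c + C3*c^2 + C4*exp(3*c/4) - 3*c^5/100 - 8*c^4/45 - 128*c^3/135


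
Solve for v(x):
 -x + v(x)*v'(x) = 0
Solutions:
 v(x) = -sqrt(C1 + x^2)
 v(x) = sqrt(C1 + x^2)


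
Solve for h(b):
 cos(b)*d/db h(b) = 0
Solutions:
 h(b) = C1


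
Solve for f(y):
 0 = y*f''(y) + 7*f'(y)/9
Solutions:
 f(y) = C1 + C2*y^(2/9)


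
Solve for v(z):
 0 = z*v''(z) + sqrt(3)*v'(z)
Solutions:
 v(z) = C1 + C2*z^(1 - sqrt(3))


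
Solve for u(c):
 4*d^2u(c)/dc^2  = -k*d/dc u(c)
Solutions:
 u(c) = C1 + C2*exp(-c*k/4)


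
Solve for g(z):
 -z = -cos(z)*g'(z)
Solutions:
 g(z) = C1 + Integral(z/cos(z), z)


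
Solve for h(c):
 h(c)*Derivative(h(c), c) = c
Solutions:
 h(c) = -sqrt(C1 + c^2)
 h(c) = sqrt(C1 + c^2)


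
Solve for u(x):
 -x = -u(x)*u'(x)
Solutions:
 u(x) = -sqrt(C1 + x^2)
 u(x) = sqrt(C1 + x^2)


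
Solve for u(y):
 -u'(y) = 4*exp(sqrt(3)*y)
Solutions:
 u(y) = C1 - 4*sqrt(3)*exp(sqrt(3)*y)/3


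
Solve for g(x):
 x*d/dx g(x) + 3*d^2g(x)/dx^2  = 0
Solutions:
 g(x) = C1 + C2*erf(sqrt(6)*x/6)


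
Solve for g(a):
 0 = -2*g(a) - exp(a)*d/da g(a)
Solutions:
 g(a) = C1*exp(2*exp(-a))


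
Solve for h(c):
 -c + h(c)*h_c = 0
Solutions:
 h(c) = -sqrt(C1 + c^2)
 h(c) = sqrt(C1 + c^2)


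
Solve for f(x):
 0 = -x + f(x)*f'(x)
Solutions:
 f(x) = -sqrt(C1 + x^2)
 f(x) = sqrt(C1 + x^2)


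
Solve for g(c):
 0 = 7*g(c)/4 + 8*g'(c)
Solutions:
 g(c) = C1*exp(-7*c/32)


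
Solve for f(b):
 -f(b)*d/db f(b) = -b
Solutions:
 f(b) = -sqrt(C1 + b^2)
 f(b) = sqrt(C1 + b^2)


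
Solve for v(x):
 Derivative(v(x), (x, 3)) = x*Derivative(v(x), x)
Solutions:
 v(x) = C1 + Integral(C2*airyai(x) + C3*airybi(x), x)


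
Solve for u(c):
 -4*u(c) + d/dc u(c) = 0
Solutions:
 u(c) = C1*exp(4*c)


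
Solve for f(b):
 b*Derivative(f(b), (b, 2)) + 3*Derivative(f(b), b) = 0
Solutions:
 f(b) = C1 + C2/b^2


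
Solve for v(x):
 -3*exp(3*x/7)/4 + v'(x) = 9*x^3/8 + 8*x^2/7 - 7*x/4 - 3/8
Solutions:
 v(x) = C1 + 9*x^4/32 + 8*x^3/21 - 7*x^2/8 - 3*x/8 + 7*exp(3*x/7)/4


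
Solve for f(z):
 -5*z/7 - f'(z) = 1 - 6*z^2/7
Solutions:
 f(z) = C1 + 2*z^3/7 - 5*z^2/14 - z


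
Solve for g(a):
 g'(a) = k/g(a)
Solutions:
 g(a) = -sqrt(C1 + 2*a*k)
 g(a) = sqrt(C1 + 2*a*k)


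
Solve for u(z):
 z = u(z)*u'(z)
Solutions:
 u(z) = -sqrt(C1 + z^2)
 u(z) = sqrt(C1 + z^2)


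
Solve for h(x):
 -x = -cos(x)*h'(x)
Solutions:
 h(x) = C1 + Integral(x/cos(x), x)


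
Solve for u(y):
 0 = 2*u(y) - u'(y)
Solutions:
 u(y) = C1*exp(2*y)


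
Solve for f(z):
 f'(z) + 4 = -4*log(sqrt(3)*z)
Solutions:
 f(z) = C1 - 4*z*log(z) - z*log(9)


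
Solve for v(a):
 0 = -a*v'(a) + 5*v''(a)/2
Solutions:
 v(a) = C1 + C2*erfi(sqrt(5)*a/5)


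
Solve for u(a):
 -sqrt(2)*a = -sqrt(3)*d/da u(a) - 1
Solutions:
 u(a) = C1 + sqrt(6)*a^2/6 - sqrt(3)*a/3


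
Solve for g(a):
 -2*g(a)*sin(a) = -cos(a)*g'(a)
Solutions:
 g(a) = C1/cos(a)^2


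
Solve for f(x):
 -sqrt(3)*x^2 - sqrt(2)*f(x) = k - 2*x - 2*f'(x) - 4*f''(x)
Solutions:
 f(x) = C1*exp(x*(-1 + sqrt(1 + 4*sqrt(2)))/4) + C2*exp(-x*(1 + sqrt(1 + 4*sqrt(2)))/4) - sqrt(2)*k/2 - sqrt(6)*x^2/2 - 2*sqrt(3)*x + sqrt(2)*x - 4*sqrt(3) - 2*sqrt(6) + 2


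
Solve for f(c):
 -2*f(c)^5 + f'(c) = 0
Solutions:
 f(c) = -(-1/(C1 + 8*c))^(1/4)
 f(c) = (-1/(C1 + 8*c))^(1/4)
 f(c) = -I*(-1/(C1 + 8*c))^(1/4)
 f(c) = I*(-1/(C1 + 8*c))^(1/4)


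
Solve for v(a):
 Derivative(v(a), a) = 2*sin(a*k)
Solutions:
 v(a) = C1 - 2*cos(a*k)/k


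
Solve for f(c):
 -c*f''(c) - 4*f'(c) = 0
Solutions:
 f(c) = C1 + C2/c^3


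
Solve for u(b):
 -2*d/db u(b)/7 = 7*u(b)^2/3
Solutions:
 u(b) = 6/(C1 + 49*b)


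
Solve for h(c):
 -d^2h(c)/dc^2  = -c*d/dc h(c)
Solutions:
 h(c) = C1 + C2*erfi(sqrt(2)*c/2)


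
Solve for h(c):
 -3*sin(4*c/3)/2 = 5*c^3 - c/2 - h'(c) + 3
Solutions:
 h(c) = C1 + 5*c^4/4 - c^2/4 + 3*c - 9*cos(4*c/3)/8


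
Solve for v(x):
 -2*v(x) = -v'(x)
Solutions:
 v(x) = C1*exp(2*x)


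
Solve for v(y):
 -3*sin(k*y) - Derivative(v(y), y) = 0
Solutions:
 v(y) = C1 + 3*cos(k*y)/k


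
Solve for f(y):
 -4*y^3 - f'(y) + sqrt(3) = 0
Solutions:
 f(y) = C1 - y^4 + sqrt(3)*y


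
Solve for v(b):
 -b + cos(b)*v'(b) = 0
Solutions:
 v(b) = C1 + Integral(b/cos(b), b)


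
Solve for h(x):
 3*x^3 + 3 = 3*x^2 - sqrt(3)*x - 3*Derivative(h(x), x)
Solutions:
 h(x) = C1 - x^4/4 + x^3/3 - sqrt(3)*x^2/6 - x


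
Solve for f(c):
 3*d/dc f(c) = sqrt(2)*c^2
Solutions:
 f(c) = C1 + sqrt(2)*c^3/9


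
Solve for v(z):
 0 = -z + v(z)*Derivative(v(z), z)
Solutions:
 v(z) = -sqrt(C1 + z^2)
 v(z) = sqrt(C1 + z^2)


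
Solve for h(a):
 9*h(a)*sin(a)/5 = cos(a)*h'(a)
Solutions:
 h(a) = C1/cos(a)^(9/5)


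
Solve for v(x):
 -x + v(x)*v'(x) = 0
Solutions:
 v(x) = -sqrt(C1 + x^2)
 v(x) = sqrt(C1 + x^2)


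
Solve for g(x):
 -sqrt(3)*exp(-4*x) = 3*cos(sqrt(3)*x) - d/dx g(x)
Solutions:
 g(x) = C1 + sqrt(3)*sin(sqrt(3)*x) - sqrt(3)*exp(-4*x)/4


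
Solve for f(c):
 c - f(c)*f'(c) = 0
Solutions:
 f(c) = -sqrt(C1 + c^2)
 f(c) = sqrt(C1 + c^2)


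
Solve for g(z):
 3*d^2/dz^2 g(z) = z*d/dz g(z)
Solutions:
 g(z) = C1 + C2*erfi(sqrt(6)*z/6)


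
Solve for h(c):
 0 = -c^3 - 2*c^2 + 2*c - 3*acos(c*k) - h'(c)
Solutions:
 h(c) = C1 - c^4/4 - 2*c^3/3 + c^2 - 3*Piecewise((c*acos(c*k) - sqrt(-c^2*k^2 + 1)/k, Ne(k, 0)), (pi*c/2, True))


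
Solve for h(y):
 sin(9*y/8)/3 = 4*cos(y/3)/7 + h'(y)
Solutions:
 h(y) = C1 - 12*sin(y/3)/7 - 8*cos(9*y/8)/27


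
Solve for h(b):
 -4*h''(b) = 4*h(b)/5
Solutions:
 h(b) = C1*sin(sqrt(5)*b/5) + C2*cos(sqrt(5)*b/5)


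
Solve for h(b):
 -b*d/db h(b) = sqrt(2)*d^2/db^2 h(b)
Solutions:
 h(b) = C1 + C2*erf(2^(1/4)*b/2)


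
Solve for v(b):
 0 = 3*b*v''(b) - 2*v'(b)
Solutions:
 v(b) = C1 + C2*b^(5/3)


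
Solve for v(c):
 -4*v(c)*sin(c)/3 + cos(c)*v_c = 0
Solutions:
 v(c) = C1/cos(c)^(4/3)


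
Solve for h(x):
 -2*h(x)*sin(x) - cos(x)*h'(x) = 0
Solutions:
 h(x) = C1*cos(x)^2


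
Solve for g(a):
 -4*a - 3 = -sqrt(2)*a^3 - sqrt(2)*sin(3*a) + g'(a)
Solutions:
 g(a) = C1 + sqrt(2)*a^4/4 - 2*a^2 - 3*a - sqrt(2)*cos(3*a)/3


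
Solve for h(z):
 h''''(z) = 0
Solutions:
 h(z) = C1 + C2*z + C3*z^2 + C4*z^3


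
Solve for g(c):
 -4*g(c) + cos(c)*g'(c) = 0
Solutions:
 g(c) = C1*(sin(c)^2 + 2*sin(c) + 1)/(sin(c)^2 - 2*sin(c) + 1)


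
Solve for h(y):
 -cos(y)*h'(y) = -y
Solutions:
 h(y) = C1 + Integral(y/cos(y), y)


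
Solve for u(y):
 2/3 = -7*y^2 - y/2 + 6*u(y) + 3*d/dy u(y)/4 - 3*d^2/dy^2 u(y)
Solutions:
 u(y) = C1*exp(y*(1 - sqrt(129))/8) + C2*exp(y*(1 + sqrt(129))/8) + 7*y^2/6 - 5*y/24 + 751/576


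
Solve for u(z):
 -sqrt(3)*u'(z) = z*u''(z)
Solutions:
 u(z) = C1 + C2*z^(1 - sqrt(3))


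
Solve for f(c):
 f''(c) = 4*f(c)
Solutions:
 f(c) = C1*exp(-2*c) + C2*exp(2*c)


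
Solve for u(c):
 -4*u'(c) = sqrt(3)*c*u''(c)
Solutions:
 u(c) = C1 + C2*c^(1 - 4*sqrt(3)/3)


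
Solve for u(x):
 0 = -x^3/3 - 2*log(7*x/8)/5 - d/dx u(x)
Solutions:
 u(x) = C1 - x^4/12 - 2*x*log(x)/5 - 2*x*log(7)/5 + 2*x/5 + 6*x*log(2)/5


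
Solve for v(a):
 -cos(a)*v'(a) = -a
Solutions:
 v(a) = C1 + Integral(a/cos(a), a)


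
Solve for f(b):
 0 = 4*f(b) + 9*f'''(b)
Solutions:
 f(b) = C3*exp(-2^(2/3)*3^(1/3)*b/3) + (C1*sin(2^(2/3)*3^(5/6)*b/6) + C2*cos(2^(2/3)*3^(5/6)*b/6))*exp(2^(2/3)*3^(1/3)*b/6)


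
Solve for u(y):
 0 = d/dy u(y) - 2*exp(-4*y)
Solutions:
 u(y) = C1 - exp(-4*y)/2


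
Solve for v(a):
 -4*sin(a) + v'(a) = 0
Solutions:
 v(a) = C1 - 4*cos(a)


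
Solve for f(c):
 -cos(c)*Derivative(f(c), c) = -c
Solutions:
 f(c) = C1 + Integral(c/cos(c), c)


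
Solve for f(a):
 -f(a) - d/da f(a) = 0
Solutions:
 f(a) = C1*exp(-a)


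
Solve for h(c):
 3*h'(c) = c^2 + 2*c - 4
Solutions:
 h(c) = C1 + c^3/9 + c^2/3 - 4*c/3


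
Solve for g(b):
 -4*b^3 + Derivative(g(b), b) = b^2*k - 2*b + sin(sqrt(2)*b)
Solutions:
 g(b) = C1 + b^4 + b^3*k/3 - b^2 - sqrt(2)*cos(sqrt(2)*b)/2


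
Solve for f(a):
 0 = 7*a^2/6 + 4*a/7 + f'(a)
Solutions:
 f(a) = C1 - 7*a^3/18 - 2*a^2/7


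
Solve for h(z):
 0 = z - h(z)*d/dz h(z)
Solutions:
 h(z) = -sqrt(C1 + z^2)
 h(z) = sqrt(C1 + z^2)


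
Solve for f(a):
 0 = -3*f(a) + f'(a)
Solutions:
 f(a) = C1*exp(3*a)


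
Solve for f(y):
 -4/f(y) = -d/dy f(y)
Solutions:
 f(y) = -sqrt(C1 + 8*y)
 f(y) = sqrt(C1 + 8*y)


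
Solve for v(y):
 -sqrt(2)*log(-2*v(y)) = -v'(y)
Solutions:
 -sqrt(2)*Integral(1/(log(-_y) + log(2)), (_y, v(y)))/2 = C1 - y


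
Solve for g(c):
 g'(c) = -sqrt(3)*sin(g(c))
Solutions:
 g(c) = -acos((-C1 - exp(2*sqrt(3)*c))/(C1 - exp(2*sqrt(3)*c))) + 2*pi
 g(c) = acos((-C1 - exp(2*sqrt(3)*c))/(C1 - exp(2*sqrt(3)*c)))


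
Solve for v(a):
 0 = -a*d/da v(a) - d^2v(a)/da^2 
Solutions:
 v(a) = C1 + C2*erf(sqrt(2)*a/2)


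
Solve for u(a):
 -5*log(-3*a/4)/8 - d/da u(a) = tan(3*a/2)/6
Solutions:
 u(a) = C1 - 5*a*log(-a)/8 - 5*a*log(3)/8 + 5*a/8 + 5*a*log(2)/4 + log(cos(3*a/2))/9
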